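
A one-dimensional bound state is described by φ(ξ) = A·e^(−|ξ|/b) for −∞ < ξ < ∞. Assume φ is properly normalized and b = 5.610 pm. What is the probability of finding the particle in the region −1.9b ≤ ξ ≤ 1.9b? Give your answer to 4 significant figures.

The probability is P = ∫ |φ|² dξ over [−1.9b, 1.9b].
The normalization integral ∫|φ|²dξ over the whole domain equals b·A², and A² cancels in the ratio.
Both integrals are even about ξ = 0, so only the ξ ≥ 0 halves are needed (the factors of 2 cancel). Substituting u = ξ/b, A² and the length scale cancel in the ratio: P = ∫_{0}^{1.9} e^(-2·u) du / ∫_{0}^{∞} e^(-2·u) du.
With ∫ e^(-2·u) du = -e^(-2·u)/2 + C, the region integral is 1/2 - e^(-19/5)/2 and the full one is 1/2.
Evaluating gives P = 0.97763.

P ≈ 0.9776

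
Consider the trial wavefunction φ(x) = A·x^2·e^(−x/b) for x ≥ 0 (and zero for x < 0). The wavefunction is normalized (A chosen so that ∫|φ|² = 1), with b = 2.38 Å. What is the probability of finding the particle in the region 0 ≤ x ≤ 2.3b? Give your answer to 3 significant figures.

P ≈ 0.487

The probability is P = ∫ |φ|² dx over [0, 2.3b].
With A² fixed by ∫|φ|² = 1, i.e. A² = (3·b^5/4)^(−1), substitute and integrate.
Let u = x/b; then A² and the length scale cancel, so P = ∫_{0}^{2.3} u^4·e^(-2·u) du ÷ ∫_{0}^{∞} u^4·e^(-2·u) du.
An antiderivative of u^4·e^(-2·u) is -(u^4/2 + u^3 + 3·u^2/2 + 3·u/2 + 3/4)·e^(-2·u); evaluating from 0 to 2.3 gives ≈ 0.36507, while the full integral is 3/4.
Taking the ratio, P = 0.4868.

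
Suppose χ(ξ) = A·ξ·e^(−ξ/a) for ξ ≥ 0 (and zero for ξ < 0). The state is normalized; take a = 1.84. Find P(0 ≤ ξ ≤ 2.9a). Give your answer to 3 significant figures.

The probability is P = ∫ |χ|² dξ over [0, 2.9a].
With A² fixed by ∫|χ|² = 1, i.e. A² = (a^3/4)^(−1), substitute and integrate.
Substituting u = ξ/a, A² and the length scale cancel in the ratio: P = ∫_{0}^{2.9} u^2·e^(-2·u) du / ∫_{0}^{∞} u^2·e^(-2·u) du.
With ∫ u^2·e^(-2·u) du = -(2·u^2 + 2·u + 1)·e^(-2·u)/4 + C, the region integral is 1/4 - 1181·e^(-29/5)/200 and the full one is 1/4.
Evaluating gives P = 0.9285.

P ≈ 0.928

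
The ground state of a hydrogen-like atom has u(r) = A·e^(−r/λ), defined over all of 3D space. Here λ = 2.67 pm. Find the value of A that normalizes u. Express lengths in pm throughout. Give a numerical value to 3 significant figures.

A ≈ 0.129 pm^(-3/2)

Normalization requires ∫|u|² 4πr² dr = 1, integrated from 0 to ∞.
(Spherical symmetry: dV = 4πr² dr.)
Recall ∫₀^∞ r^m e^(−r/β) dr = m!·β^(m+1), with u = A·e^(−r/λ), the integral evaluates to A²·[π·λ^3].
Setting this equal to 1 gives A² = 1/(π·λ^3).
Plugging in λ = 2.67 yields A = 0.1293.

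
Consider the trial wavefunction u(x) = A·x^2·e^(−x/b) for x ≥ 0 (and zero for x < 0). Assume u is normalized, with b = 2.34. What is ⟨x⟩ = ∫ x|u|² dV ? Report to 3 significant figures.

⟨x⟩ ≈ 5.85

⟨x⟩ = ∫ x |u|² dx over the full domain.
Recall ∫₀^∞ x^m e^(−x/β) dx = m!·β^(m+1), evaluating both integrals, ⟨x⟩ = 5·b/2.
Putting b = 2.34 gives 5.850.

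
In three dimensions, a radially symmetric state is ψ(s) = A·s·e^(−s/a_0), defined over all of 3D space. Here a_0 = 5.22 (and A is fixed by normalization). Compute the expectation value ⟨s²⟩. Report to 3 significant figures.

⟨s^2⟩ ≈ 204

The expectation value is the |ψ|²-weighted average of s^2: ∫ s^2|ψ|² 4πs² ds.
Evaluating both integrals, ⟨s²⟩ = 15·a_0^2/2.
Putting a_0 = 5.22 gives 204.4.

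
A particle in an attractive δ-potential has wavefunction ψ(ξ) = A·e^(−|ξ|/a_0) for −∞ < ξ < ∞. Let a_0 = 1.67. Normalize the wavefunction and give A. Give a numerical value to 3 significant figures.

A ≈ 0.774

Normalization requires ∫|ψ|² dξ = 1, integrated from −∞ to ∞.
With ψ = A·e^(−|ξ|/a_0), the integral evaluates to A²·[a_0].
Setting this equal to 1 gives A² = 1/(a_0).
Substituting a_0 = 1.67 gives A² = 0.5988, so A = 0.7738.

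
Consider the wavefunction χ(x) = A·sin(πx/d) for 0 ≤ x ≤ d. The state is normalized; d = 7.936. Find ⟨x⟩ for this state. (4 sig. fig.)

⟨x⟩ = ∫ x |χ|² dx over the full domain.
Using sin²θ = (1 − cos 2θ)/2, the ratio of the moment integral to the normalization integral gives ⟨x⟩ = d/2.
With d = 7.936, ⟨x⟩ = 3.9680.

⟨x⟩ ≈ 3.968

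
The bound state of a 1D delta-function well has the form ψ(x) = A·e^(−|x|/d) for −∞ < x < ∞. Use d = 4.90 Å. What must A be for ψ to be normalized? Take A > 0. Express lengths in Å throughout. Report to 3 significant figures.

We need A² ∫|f|² dx = 1, taking the integral from −∞ to ∞.
With ψ = A·e^(−|x|/d), the integral evaluates to A²·[d].
Setting this equal to 1 gives A² = 1/(d).
With d = 4.90: A² = 0.2041 and A = 0.4518.

A ≈ 0.452 Å^(-1/2)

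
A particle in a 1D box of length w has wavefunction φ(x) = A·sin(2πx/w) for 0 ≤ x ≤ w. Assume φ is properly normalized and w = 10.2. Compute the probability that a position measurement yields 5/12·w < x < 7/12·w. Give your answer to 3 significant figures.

|φ|² is the probability density, so P = ∫_{5/12·w}^{7/12·w} |φ|² dx.
The normalization integral ∫|φ|²dx over the whole domain equals w/2·A², and A² cancels in the ratio.
Substituting u = x/w, A² and the length scale cancel in the ratio: P = ∫_{5/12}^{7/12} sin(2·π·u)^2 du / ∫_{0}^{1} sin(2·π·u)^2 du.
With ∫ sin(2·π·u)^2 du = u/2 - sin(4·π·u)/(8·π) + C, the region integral is -√(3)/(8·π) + 1/12 and the full one is 1/2.
The result is P = (-√(3)/4 + π/6)/π.

P ≈ 0.0288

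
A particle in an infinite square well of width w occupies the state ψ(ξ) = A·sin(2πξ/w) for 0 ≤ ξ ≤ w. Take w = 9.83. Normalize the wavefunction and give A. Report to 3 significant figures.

A ≈ 0.451

We need A² ∫|f|² dξ = 1, taking the integral from 0 to w.
Carrying out the integral gives A² · w/2.
So A² = (w/2)^(−1).
With w = 9.83: A² = 0.2035 and A = 0.4511.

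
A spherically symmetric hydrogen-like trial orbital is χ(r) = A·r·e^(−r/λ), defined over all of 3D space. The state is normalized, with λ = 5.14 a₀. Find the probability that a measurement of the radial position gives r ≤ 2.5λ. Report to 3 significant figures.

Integrate the radial probability density 4πr²|χ|² over r ≤ 2.5λ.
The full normalization integral is A²·[3·π·λ^5] = 1, fixing A².
Substituting u = r/λ, A², 4π and the length scale all cancel in the ratio: P = ∫_{0}^{2.5} u^4·e^(-2·u) du / ∫_{0}^{∞} u^4·e^(-2·u) du.
Using ∫ u^4·e^(-2·u) du = -(u^4/2 + u^3 + 3·u^2/2 + 3·u/2 + 3/4)·e^(-2·u), the numerator is 3/4 - 1569·e^(-5)/32 and the denominator is 3/4.
The region integral divided by the full integral gives P = 0.5595.

P ≈ 0.560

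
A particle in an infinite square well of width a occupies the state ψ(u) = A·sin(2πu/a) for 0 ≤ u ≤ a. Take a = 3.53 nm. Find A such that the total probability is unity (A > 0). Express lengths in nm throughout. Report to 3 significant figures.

A ≈ 0.753 nm^(-1/2)

Normalization requires ∫|ψ|² du = 1, integrated from 0 to a.
With ∫₀^a sin²(nπu/a) du = a/2, with ψ = A·sin(2πu/a), the integral evaluates to A²·[a/2].
Setting this equal to 1 gives A² = 1/(a/2).
With a = 3.53: A² = 0.5666 and A = 0.7527.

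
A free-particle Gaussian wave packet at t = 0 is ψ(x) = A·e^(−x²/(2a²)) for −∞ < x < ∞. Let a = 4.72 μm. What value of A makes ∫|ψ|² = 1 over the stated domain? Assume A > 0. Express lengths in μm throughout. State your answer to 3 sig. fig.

We need A² ∫|f|² dx = 1, taking the integral from −∞ to ∞.
Using the Gaussian integral ∫_{−∞}^{∞} e^(−αx²) dx = √(π/α), the integral (without the A² prefactor) comes out to √(π)·a.
Setting this equal to 1 gives A² = 1/(√(π)·a).
Substituting a = 4.72 gives A² = 0.1195, so A = 0.3457.

A ≈ 0.346 μm^(-1/2)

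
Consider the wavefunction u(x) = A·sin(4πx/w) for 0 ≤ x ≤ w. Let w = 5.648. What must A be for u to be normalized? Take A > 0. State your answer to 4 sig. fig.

A ≈ 0.5951

We need A² ∫|f|² dx = 1, taking the integral from 0 to w.
With ∫₀^w sin²(nπx/w) dx = w/2, ∫|u|² dx = A²·(w/2).
Setting this equal to 1 gives A² = 1/(w/2).
Substituting w = 5.648 gives A² = 0.35411, so A = 0.59507.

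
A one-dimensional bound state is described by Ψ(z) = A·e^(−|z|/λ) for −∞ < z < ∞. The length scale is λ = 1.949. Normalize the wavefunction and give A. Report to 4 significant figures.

Require ∫ |Ψ|² dz = 1 over the whole domain.
With Ψ = A·e^(−|z|/λ), the integral evaluates to A²·[λ].
Hence A² = 1/[λ].
Plugging in λ = 1.949 yields A = 0.71630.

A ≈ 0.7163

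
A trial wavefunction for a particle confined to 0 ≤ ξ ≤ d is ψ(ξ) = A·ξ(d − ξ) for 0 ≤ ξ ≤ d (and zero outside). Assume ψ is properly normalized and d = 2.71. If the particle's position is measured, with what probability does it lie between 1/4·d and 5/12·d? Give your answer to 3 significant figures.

P = ∫_{1/4·d}^{5/12·d} |ψ(ξ)|² dξ.
The normalization integral ∫|ψ|²dξ over the whole domain equals d^5/30·A², and A² cancels in the ratio.
In terms of u = ξ/d (A² and the length scale cancel between numerator and denominator), P = [∫_{1/4}^{5/12} u^2·(1 - u)^2 du] / [∫_{0}^{1} u^2·(1 - u)^2 du].
Using ∫ u^2·(1 - u)^2 du = u^3·(6·u^2 - 15·u + 10)/30, the numerator is ≈ 0.0081035 and the denominator is 1/30.
Evaluating gives P = 0.2431.

P ≈ 0.243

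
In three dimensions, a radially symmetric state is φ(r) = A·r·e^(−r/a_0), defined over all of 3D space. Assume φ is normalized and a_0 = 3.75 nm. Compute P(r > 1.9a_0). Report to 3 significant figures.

Integrate the radial probability density 4πr²|φ|² over r > 1.9a_0.
Normalization gives A² = 1/(3·π·a_0^5).
Let u = r/a_0; then A², 4π and the length scale all cancel, so P = ∫_{1.9}^{∞} u^4·e^(-2·u) du ÷ ∫_{0}^{∞} u^4·e^(-2·u) du.
With ∫ u^4·e^(-2·u) du = -(u^4/2 + u^3 + 3·u^2/2 + 3·u/2 + 3/4)·e^(-2·u) + C, the region integral is ≈ 0.50088 and the full one is 3/4.
The region integral divided by the full integral gives P = 0.6678.

P ≈ 0.668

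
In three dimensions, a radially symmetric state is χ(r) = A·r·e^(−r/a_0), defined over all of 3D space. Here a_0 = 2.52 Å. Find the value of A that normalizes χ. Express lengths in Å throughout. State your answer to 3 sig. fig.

We need A² ∫|f|² 4πr² dr = 1, taking the integral from 0 to ∞.
(Spherical symmetry: dV = 4πr² dr.)
Recall ∫₀^∞ r^m e^(−r/β) dr = m!·β^(m+1), carrying out the integral gives A² · 3·π·a_0^5.
Setting this equal to 1 gives A² = 1/(3·π·a_0^5).
With a_0 = 2.52: A² = 0.001044 and A = 0.03231.

A ≈ 0.0323 Å^(-5/2)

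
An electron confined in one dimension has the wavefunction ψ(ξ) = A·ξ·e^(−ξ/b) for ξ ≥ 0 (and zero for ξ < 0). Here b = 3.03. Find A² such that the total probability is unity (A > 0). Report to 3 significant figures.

A^2 ≈ 0.144

Normalization requires ∫|ψ|² dξ = 1, integrated from 0 to ∞.
With ∫₀^∞ ξ^2 e^(−αξ) dξ = 2!/α^3, with ψ = A·ξ·e^(−ξ/b), the integral evaluates to A²·[b^3/4].
With b = 3.03: A² = 0.1438 and A = 0.3792.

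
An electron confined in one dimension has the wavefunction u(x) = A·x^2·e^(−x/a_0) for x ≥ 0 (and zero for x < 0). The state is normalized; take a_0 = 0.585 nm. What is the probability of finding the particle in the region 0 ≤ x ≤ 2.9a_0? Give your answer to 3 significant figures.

The probability is P = ∫ |u|² dx over [0, 2.9a_0].
The normalization integral ∫|u|²dx over the whole domain equals 3·a_0^5/4·A², and A² cancels in the ratio.
In terms of t = x/a_0 (A² and the length scale cancel between numerator and denominator), P = [∫_{0}^{2.9} t^4·e^(-2·t) dt] / [∫_{0}^{∞} t^4·e^(-2·t) dt].
With ∫ t^4·e^(-2·t) dt = -(t^4/2 + t^3 + 3·t^2/2 + 3·t/2 + 3/4)·e^(-2·t) + C, the region integral is ≈ 0.51546 and the full one is 3/4.
Taking the ratio, P = 0.6873.

P ≈ 0.687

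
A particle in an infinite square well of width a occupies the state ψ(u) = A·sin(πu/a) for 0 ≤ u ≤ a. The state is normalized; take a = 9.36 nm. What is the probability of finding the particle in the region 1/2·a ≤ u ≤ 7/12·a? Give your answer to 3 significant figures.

|ψ|² is the probability density, so P = ∫_{1/2·a}^{7/12·a} |ψ|² du.
Since A² = 1/(a/2), this is the region integral divided by the full normalization integral.
In terms of t = u/a (A² and the length scale cancel between numerator and denominator), P = [∫_{1/2}^{7/12} sin(π·t)^2 dt] / [∫_{0}^{1} sin(π·t)^2 dt].
With ∫ sin(π·t)^2 dt = t/2 - sin(2·π·t)/(4·π) + C, the region integral is 1/(8·π) + 1/24 and the full one is 1/2.
This works out to P = (3 + π)/(12·π).

P ≈ 0.163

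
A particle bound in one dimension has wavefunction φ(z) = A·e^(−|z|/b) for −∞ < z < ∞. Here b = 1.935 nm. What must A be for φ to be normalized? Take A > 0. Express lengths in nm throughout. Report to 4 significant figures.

We need A² ∫|f|² dz = 1, taking the integral from −∞ to ∞.
∫|φ|² dz = A²·(b).
Hence A² = 1/[b].
Substituting b = 1.935 gives A² = 0.51680, so A = 0.71889.

A ≈ 0.7189 nm^(-1/2)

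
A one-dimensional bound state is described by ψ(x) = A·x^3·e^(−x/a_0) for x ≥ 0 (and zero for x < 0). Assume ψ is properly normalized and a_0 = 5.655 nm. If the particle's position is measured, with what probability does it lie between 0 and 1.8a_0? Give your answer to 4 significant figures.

P = ∫_{0}^{1.8a_0} |ψ(x)|² dx.
Since A² = 1/(45·a_0^7/8), this is the region integral divided by the full normalization integral.
Let u = x/a_0; then A² and the length scale cancel, so P = ∫_{0}^{1.8} u^6·e^(-2·u) du ÷ ∫_{0}^{∞} u^6·e^(-2·u) du.
Using ∫ u^6·e^(-2·u) du = -(4·u^6 + 12·u^5 + 30·u^4 + 60·u^3 + 90·u^2 + 90·u + 45)·e^(-2·u)/8, the numerator is ≈ 0.412163 and the denominator is 45/8.
Evaluating gives P = 0.073273.

P ≈ 0.07327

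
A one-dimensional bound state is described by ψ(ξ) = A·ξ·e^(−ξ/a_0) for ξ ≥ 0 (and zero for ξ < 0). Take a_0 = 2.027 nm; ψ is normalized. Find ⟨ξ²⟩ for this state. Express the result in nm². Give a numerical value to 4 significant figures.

The expectation value is the |ψ|²-weighted average of ξ^2: ∫ ξ^2|ψ|² dξ.
Recall ∫₀^∞ ξ^m e^(−ξ/β) dξ = m!·β^(m+1), since the A² factors cancel between numerator and denominator, ⟨ξ²⟩ = 3·a_0^2.
With a_0 = 2.027, ⟨ξ^2⟩ = 12.326.

⟨ξ^2⟩ ≈ 12.33 nm^2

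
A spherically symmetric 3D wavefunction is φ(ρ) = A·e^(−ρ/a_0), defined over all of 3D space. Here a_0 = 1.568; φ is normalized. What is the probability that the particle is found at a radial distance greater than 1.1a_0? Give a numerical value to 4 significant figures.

P ≈ 0.6227

P = ∫ |φ|² 4πρ² dρ over ρ > 1.1a_0.
The full normalization integral is A²·[π·a_0^3] = 1, fixing A².
In terms of u = ρ/a_0 (A², 4π and the length scale all cancel between numerator and denominator), P = [∫_{1.1}^{∞} u^2·e^(-2·u) du] / [∫_{0}^{∞} u^2·e^(-2·u) du].
With ∫ u^2·e^(-2·u) du = -(2·u^2 + 2·u + 1)·e^(-2·u)/4 + C, the region integral is 281·e^(-11/5)/200 and the full one is 1/4.
The region integral divided by the full integral gives P = 0.62271.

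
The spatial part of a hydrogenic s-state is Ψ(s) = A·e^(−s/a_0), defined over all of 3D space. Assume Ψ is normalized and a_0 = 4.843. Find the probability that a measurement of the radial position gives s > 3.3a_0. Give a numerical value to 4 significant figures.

P ≈ 0.03997

With dV = 4πs²ds, the probability is ∫|Ψ|² dV over s > 3.3a_0.
The full normalization integral is A²·[π·a_0^3] = 1, fixing A².
Let u = s/a_0; then A², 4π and the length scale all cancel, so P = ∫_{3.3}^{∞} u^2·e^(-2·u) du ÷ ∫_{0}^{∞} u^2·e^(-2·u) du.
An antiderivative of u^2·e^(-2·u) is -(2·u^2 + 2·u + 1)·e^(-2·u)/4; evaluating from 3.3 to ∞ gives 1469·e^(-33/5)/200, while the full integral is 1/4.
Taking the ratio yields P = 0.039968.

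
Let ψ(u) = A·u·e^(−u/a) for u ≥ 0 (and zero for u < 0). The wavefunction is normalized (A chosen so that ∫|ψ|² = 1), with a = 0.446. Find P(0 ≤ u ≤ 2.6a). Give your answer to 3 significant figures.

|ψ|² is the probability density, so P = ∫_{0}^{2.6a} |ψ|² du.
With A² fixed by ∫|ψ|² = 1, i.e. A² = (a^3/4)^(−1), substitute and integrate.
Let t = u/a; then A² and the length scale cancel, so P = ∫_{0}^{2.6} t^2·e^(-2·t) dt ÷ ∫_{0}^{∞} t^2·e^(-2·t) dt.
An antiderivative of t^2·e^(-2·t) is -(2·t^2 + 2·t + 1)·e^(-2·t)/4; evaluating from 0 to 2.6 gives 1/4 - 493·e^(-26/5)/100, while the full integral is 1/4.
Taking the ratio, P = 0.8912.

P ≈ 0.891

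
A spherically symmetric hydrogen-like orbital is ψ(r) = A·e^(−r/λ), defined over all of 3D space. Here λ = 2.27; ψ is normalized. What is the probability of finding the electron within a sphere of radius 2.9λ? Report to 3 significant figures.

P ≈ 0.928

Integrate the radial probability density 4πr²|ψ|² over r ≤ 2.9λ.
The full normalization integral is A²·[π·λ^3] = 1, fixing A².
Let u = r/λ; then A², 4π and the length scale all cancel, so P = ∫_{0}^{2.9} u^2·e^(-2·u) du ÷ ∫_{0}^{∞} u^2·e^(-2·u) du.
Using ∫ u^2·e^(-2·u) du = -(2·u^2 + 2·u + 1)·e^(-2·u)/4, the numerator is 1/4 - 1181·e^(-29/5)/200 and the denominator is 1/4.
The region integral divided by the full integral gives P = 0.9285.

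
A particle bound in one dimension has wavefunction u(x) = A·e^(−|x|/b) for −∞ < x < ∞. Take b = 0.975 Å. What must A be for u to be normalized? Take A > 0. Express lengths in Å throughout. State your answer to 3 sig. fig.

Normalization requires ∫|u|² dx = 1, integrated from −∞ to ∞.
The integral (without the A² prefactor) comes out to b.
Hence A² = 1/[b].
With b = 0.975: A² = 1.026 and A = 1.013.

A ≈ 1.01 Å^(-1/2)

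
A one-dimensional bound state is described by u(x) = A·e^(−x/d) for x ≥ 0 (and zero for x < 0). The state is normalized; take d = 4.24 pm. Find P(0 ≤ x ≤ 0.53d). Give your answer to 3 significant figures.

P ≈ 0.654

|u|² is the probability density, so P = ∫_{0}^{0.53d} |u|² dx.
Since A² = 1/(d/2), this is the region integral divided by the full normalization integral.
Substituting t = x/d, A² and the length scale cancel in the ratio: P = ∫_{0}^{0.53} e^(-2·t) dt / ∫_{0}^{∞} e^(-2·t) dt.
Using ∫ e^(-2·t) dt = -e^(-2·t)/2, the numerator is 1/2 - e^(-53/50)/2 and the denominator is 1/2.
Evaluating gives P = 0.6535.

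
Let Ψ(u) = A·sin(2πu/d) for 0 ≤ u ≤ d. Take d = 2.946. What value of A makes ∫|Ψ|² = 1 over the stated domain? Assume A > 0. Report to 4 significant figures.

We need A² ∫|f|² du = 1, taking the integral from 0 to d.
The integral (without the A² prefactor) comes out to d/2.
So A² = (d/2)^(−1).
Plugging in d = 2.946 yields A = 0.82395.

A ≈ 0.8239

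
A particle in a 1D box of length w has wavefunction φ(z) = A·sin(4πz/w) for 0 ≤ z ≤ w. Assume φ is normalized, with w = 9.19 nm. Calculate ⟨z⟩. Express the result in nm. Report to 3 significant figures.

By definition ⟨z⟩ = ∫ z |φ(z)|² dz.
With ∫₀^w sin²(nπz/w) dz = w/2, since the A² factors cancel between numerator and denominator, ⟨z⟩ = w/2.
With w = 9.19, ⟨z⟩ = 4.595.

⟨z⟩ ≈ 4.60 nm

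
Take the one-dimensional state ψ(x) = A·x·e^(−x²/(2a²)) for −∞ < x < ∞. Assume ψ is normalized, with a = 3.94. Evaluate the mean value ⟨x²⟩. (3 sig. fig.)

⟨x^2⟩ ≈ 23.3

By definition ⟨x²⟩ = ∫ x^2 |ψ(x)|² dx.
Since the A² factors cancel between numerator and denominator, ⟨x²⟩ = 3·a^2/2.
Putting a = 3.94 gives 23.29.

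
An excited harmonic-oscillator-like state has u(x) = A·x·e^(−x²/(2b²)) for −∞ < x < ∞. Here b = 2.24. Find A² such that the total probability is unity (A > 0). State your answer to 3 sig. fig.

Normalization requires ∫|u|² dx = 1, integrated from −∞ to ∞.
With u = A·x·e^(−x²/(2b²)), the integral evaluates to A²·[√(π)·b^3/2].
So A² = (√(π)·b^3/2)^(−1).
Substituting b = 2.24 gives A² = 0.1004, so A = 0.3169.

A^2 ≈ 0.100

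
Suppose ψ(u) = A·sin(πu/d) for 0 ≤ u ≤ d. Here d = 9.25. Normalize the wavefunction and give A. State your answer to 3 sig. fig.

Normalization requires ∫|ψ|² du = 1, integrated from 0 to d.
Using sin²θ = (1 − cos 2θ)/2, the integral (without the A² prefactor) comes out to d/2.
So A² = (d/2)^(−1).
Substituting d = 9.25 gives A² = 0.2162, so A = 0.4650.

A ≈ 0.465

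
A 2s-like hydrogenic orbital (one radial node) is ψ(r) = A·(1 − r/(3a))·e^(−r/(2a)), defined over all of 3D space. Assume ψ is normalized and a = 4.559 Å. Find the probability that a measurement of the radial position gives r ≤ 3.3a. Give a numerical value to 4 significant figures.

P ≈ 0.3534

P = ∫ |ψ|² 4πr² dr over r ≤ 3.3a.
The full normalization integral is A²·[8·π·a^3/3] = 1, fixing A².
In terms of u = r/a (A², 4π and the length scale all cancel between numerator and denominator), P = [∫_{0}^{3.3} u^2·(1 - u/3)^2·e^(-u) du] / [∫_{0}^{∞} u^2·(1 - u/3)^2·e^(-u) du].
An antiderivative of u^2·(1 - u/3)^2·e^(-u) is (-u^4 + 2·u^3 - 3·u^2 - 6·u - 6)·e^(-u)/9; evaluating from 0 to 3.3 gives ≈ 0.235592, while the full integral is 2/3.
The region integral divided by the full integral gives P = 0.35339.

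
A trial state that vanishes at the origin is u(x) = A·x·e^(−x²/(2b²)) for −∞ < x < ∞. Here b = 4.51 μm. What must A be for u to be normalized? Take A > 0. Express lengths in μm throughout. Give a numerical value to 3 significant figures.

A ≈ 0.111 μm^(-3/2)

We need A² ∫|f|² dx = 1, taking the integral from −∞ to ∞.
With ∫_{−∞}^{∞} x^(2m) e^(−αx²) dx = (2m−1)!!·√π / (2^m α^(m+1/2)), the integral (without the A² prefactor) comes out to √(π)·b^3/2.
Hence A² = 1/[√(π)·b^3/2].
Plugging in b = 4.51 yields A = 0.1109.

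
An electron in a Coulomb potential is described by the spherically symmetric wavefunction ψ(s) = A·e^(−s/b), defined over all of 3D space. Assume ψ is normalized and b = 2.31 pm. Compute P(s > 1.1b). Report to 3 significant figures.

P ≈ 0.623

With dV = 4πs²ds, the probability is ∫|ψ|² dV over s > 1.1b.
A² is fixed by ∫₀^∞ 4πs²|ψ|² ds = 1, i.e. A² = (π·b^3)^(−1).
Let u = s/b; then A², 4π and the length scale all cancel, so P = ∫_{1.1}^{∞} u^2·e^(-2·u) du ÷ ∫_{0}^{∞} u^2·e^(-2·u) du.
Using ∫ u^2·e^(-2·u) du = -(2·u^2 + 2·u + 1)·e^(-2·u)/4, the numerator is 281·e^(-11/5)/200 and the denominator is 1/4.
Taking the ratio yields P = 0.6227.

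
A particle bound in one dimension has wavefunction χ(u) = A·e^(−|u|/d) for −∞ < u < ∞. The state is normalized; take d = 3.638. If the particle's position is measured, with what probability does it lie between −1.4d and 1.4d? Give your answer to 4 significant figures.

P ≈ 0.9392

|χ|² is the probability density, so P = ∫_{−1.4d}^{1.4d} |χ|² du.
The normalization integral ∫|χ|²du over the whole domain equals d·A², and A² cancels in the ratio.
Both integrals are even about u = 0, so only the u ≥ 0 halves are needed (the factors of 2 cancel). In terms of t = u/d (A² and the length scale cancel between numerator and denominator), P = [∫_{0}^{1.4} e^(-2·t) dt] / [∫_{0}^{∞} e^(-2·t) dt].
Using ∫ e^(-2·t) dt = -e^(-2·t)/2, the numerator is 1/2 - e^(-14/5)/2 and the denominator is 1/2.
Evaluating gives P = 0.93919.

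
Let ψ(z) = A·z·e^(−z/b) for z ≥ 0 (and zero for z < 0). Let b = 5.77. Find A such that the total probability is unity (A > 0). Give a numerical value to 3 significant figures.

A ≈ 0.144

Require ∫ |ψ|² dz = 1 over the whole domain.
∫|ψ|² dz = A²·(b^3/4).
Plugging in b = 5.77 yields A = 0.1443.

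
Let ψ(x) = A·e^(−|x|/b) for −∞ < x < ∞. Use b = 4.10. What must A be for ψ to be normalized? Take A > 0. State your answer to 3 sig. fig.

A ≈ 0.494

We need A² ∫|f|² dx = 1, taking the integral from −∞ to ∞.
Recall ∫₀^∞ x^m e^(−x/β) dx = m!·β^(m+1), with ψ = A·e^(−|x|/b), the integral evaluates to A²·[b].
Setting this equal to 1 gives A² = 1/(b).
With b = 4.10: A² = 0.2439 and A = 0.4939.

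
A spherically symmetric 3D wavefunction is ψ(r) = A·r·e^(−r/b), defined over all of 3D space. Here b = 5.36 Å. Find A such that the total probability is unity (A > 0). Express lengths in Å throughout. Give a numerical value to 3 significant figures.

A ≈ 0.00490 Å^(-5/2)

We need A² ∫|f|² 4πr² dr = 1, taking the integral from 0 to ∞.
In 3D with spherical symmetry the volume element is 4πr² dr.
Recall ∫₀^∞ r^m e^(−r/β) dr = m!·β^(m+1), with ψ = A·r·e^(−r/b), the integral evaluates to A²·[3·π·b^5].
Setting this equal to 1 gives A² = 1/(3·π·b^5).
Substituting b = 5.36 gives A² = 0.00002398, so A = 0.004897.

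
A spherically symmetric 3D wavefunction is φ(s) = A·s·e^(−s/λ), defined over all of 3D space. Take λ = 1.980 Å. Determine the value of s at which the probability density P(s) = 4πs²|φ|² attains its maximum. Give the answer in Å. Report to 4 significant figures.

The maximum of P(s) = 4πs²|φ|² occurs where its derivative vanishes.
Solving yields s = 2·λ.
With λ = 1.980, the most probable radial distance is 3.9600 Å.

s ≈ 3.960 Å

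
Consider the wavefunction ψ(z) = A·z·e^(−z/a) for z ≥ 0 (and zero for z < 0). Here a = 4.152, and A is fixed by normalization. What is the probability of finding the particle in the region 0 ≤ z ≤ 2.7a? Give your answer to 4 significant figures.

P ≈ 0.9052

P = ∫_{0}^{2.7a} |ψ(z)|² dz.
With A² fixed by ∫|ψ|² = 1, i.e. A² = (a^3/4)^(−1), substitute and integrate.
In terms of u = z/a (A² and the length scale cancel between numerator and denominator), P = [∫_{0}^{2.7} u^2·e^(-2·u) du] / [∫_{0}^{∞} u^2·e^(-2·u) du].
Using ∫ u^2·e^(-2·u) du = -(2·u^2 + 2·u + 1)·e^(-2·u)/4, the numerator is 1/4 - 1049·e^(-27/5)/200 and the denominator is 1/4.
Taking the ratio, P = 0.90524.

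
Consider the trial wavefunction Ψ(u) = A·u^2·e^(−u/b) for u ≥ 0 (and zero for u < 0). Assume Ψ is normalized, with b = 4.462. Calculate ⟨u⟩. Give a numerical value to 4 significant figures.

⟨u⟩ ≈ 11.16

The expectation value is the |Ψ|²-weighted average of u: ∫ u|Ψ|² du.
The ratio of the moment integral to the normalization integral gives ⟨u⟩ = 5·b/2.
With b = 4.462, ⟨u⟩ = 11.155.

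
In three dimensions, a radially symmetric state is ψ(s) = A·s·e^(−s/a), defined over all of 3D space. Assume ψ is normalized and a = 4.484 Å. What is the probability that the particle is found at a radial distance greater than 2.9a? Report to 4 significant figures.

With dV = 4πs²ds, the probability is ∫|ψ|² dV over s > 2.9a.
A² is fixed by ∫₀^∞ 4πs²|ψ|² ds = 1, i.e. A² = (3·π·a^5)^(−1).
Let u = s/a; then A², 4π and the length scale all cancel, so P = ∫_{2.9}^{∞} u^4·e^(-2·u) du ÷ ∫_{0}^{∞} u^4·e^(-2·u) du.
With ∫ u^4·e^(-2·u) du = -(u^4/2 + u^3 + 3·u^2/2 + 3·u/2 + 3/4)·e^(-2·u) + C, the region integral is ≈ 0.234539 and the full one is 3/4.
The region integral divided by the full integral gives P = 0.31272.

P ≈ 0.3127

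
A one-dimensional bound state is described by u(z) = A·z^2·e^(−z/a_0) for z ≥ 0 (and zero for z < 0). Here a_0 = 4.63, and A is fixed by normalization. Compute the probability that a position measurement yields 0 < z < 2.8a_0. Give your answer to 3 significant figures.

P ≈ 0.658

|u|² is the probability density, so P = ∫_{0}^{2.8a_0} |u|² dz.
Since A² = 1/(3·a_0^5/4), this is the region integral divided by the full normalization integral.
Substituting t = z/a_0, A² and the length scale cancel in the ratio: P = ∫_{0}^{2.8} t^4·e^(-2·t) dt / ∫_{0}^{∞} t^4·e^(-2·t) dt.
With ∫ t^4·e^(-2·t) dt = -(t^4/2 + t^3 + 3·t^2/2 + 3·t/2 + 3/4)·e^(-2·t) + C, the region integral is ≈ 0.49339 and the full one is 3/4.
This works out to P = 0.6578.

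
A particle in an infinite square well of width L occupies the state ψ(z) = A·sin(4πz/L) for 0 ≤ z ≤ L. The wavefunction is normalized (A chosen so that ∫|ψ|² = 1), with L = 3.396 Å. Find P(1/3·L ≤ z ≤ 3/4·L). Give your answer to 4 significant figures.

P ≈ 0.4511

The probability is P = ∫ |ψ|² dz over [1/3·L, 3/4·L].
The normalization integral ∫|ψ|²dz over the whole domain equals L/2·A², and A² cancels in the ratio.
In terms of u = z/L (A² and the length scale cancel between numerator and denominator), P = [∫_{1/3}^{3/4} sin(4·π·u)^2 du] / [∫_{0}^{1} sin(4·π·u)^2 du].
Using ∫ sin(4·π·u)^2 du = u/2 - sin(4·π·u)·cos(4·π·u)/(8·π), the numerator is √(3)/(32·π) + 5/24 and the denominator is 1/2.
Taking the ratio, P = √(3)/(16·π) + 5/12.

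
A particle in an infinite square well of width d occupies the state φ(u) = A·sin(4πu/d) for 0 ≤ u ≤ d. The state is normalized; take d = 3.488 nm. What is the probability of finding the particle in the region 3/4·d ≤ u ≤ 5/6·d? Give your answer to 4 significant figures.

P ≈ 0.04888

P = ∫_{3/4·d}^{5/6·d} |φ(u)|² du.
Since A² = 1/(d/2), this is the region integral divided by the full normalization integral.
Let t = u/d; then A² and the length scale cancel, so P = ∫_{3/4}^{5/6} sin(4·π·t)^2 dt ÷ ∫_{0}^{1} sin(4·π·t)^2 dt.
With ∫ sin(4·π·t)^2 dt = t/2 - sin(4·π·t)·cos(4·π·t)/(8·π) + C, the region integral is -√(3)/(32·π) + 1/24 and the full one is 1/2.
Taking the ratio, P = (-√(3)/16 + π/12)/π.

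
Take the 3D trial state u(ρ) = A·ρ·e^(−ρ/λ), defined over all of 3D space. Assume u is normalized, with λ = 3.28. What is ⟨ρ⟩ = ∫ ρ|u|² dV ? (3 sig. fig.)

⟨ρ⟩ ≈ 8.20

The expectation value is the |u|²-weighted average of ρ: ∫ ρ|u|² 4πρ² dρ.
With ∫₀^∞ ρ^5 e^(−αρ) dρ = 5!/α^6, since the A² factors cancel between numerator and denominator, ⟨ρ⟩ = 5·λ/2.
With λ = 3.28, ⟨ρ⟩ = 8.200.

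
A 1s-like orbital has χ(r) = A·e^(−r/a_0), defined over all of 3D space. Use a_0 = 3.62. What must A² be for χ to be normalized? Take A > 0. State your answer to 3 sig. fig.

A^2 ≈ 0.00671

Require ∫ |χ|² 4πr² dr = 1 over the whole domain.
The angular integral contributes 4π, leaving ∫₀^∞ r²|χ|² dr.
Recall ∫₀^∞ r^m e^(−r/β) dr = m!·β^(m+1), ∫|χ|² 4πr² dr = A²·(π·a_0^3).
Setting this equal to 1 gives A² = 1/(π·a_0^3).
With a_0 = 3.62: A² = 0.006710 and A = 0.08191.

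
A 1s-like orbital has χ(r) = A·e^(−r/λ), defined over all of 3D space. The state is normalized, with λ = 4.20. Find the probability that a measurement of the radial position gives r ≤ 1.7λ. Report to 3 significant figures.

P ≈ 0.660

Integrate the radial probability density 4πr²|χ|² over r ≤ 1.7λ.
The full normalization integral is A²·[π·λ^3] = 1, fixing A².
Let u = r/λ; then A², 4π and the length scale all cancel, so P = ∫_{0}^{1.7} u^2·e^(-2·u) du ÷ ∫_{0}^{∞} u^2·e^(-2·u) du.
Using ∫ u^2·e^(-2·u) du = -(2·u^2 + 2·u + 1)·e^(-2·u)/4, the numerator is 1/4 - 509·e^(-17/5)/200 and the denominator is 1/4.
This evaluates to P = 0.6603.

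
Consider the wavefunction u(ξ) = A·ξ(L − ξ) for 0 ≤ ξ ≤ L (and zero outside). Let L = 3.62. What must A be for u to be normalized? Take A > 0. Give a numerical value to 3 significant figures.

Require ∫ |u|² dξ = 1 over the whole domain.
Expanding the polynomial and integrating term by term, the integral (without the A² prefactor) comes out to L^5/30.
Setting this equal to 1 gives A² = 1/(L^5/30).
Substituting L = 3.62 gives A² = 0.04826, so A = 0.2197.

A ≈ 0.220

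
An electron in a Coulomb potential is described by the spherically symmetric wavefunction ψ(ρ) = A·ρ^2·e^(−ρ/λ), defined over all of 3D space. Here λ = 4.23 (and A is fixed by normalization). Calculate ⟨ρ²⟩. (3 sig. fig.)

⟨ρ^2⟩ ≈ 251

⟨ρ²⟩ = ∫ ρ^2 |ψ|² 4πρ² dρ over the full domain.
Using ∫₀^∞ ρⁿ e^(−αρ) dρ = n!/αⁿ⁺¹, since the A² factors cancel between numerator and denominator, ⟨ρ²⟩ = 14·λ^2.
Putting λ = 4.23 gives 250.5.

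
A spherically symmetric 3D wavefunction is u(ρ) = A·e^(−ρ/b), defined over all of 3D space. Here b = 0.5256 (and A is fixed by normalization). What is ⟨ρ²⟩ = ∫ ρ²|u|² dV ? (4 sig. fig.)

By definition ⟨ρ²⟩ = ∫ ρ^2 |u(ρ)|² 4πρ² dρ.
Using ∫₀^∞ ρⁿ e^(−αρ) dρ = n!/αⁿ⁺¹, since the A² factors cancel between numerator and denominator, ⟨ρ²⟩ = 3·b^2.
Putting b = 0.5256 gives 0.82877.

⟨ρ^2⟩ ≈ 0.8288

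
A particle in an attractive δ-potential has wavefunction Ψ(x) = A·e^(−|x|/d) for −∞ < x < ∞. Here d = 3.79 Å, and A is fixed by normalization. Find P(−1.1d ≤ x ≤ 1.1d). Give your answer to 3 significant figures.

|Ψ|² is the probability density, so P = ∫_{−1.1d}^{1.1d} |Ψ|² dx.
With A² fixed by ∫|Ψ|² = 1, i.e. A² = (d)^(−1), substitute and integrate.
Both integrals are even about x = 0, so only the x ≥ 0 halves are needed (the factors of 2 cancel). Let u = x/d; then A² and the length scale cancel, so P = ∫_{0}^{1.1} e^(-2·u) du ÷ ∫_{0}^{∞} e^(-2·u) du.
With ∫ e^(-2·u) du = -e^(-2·u)/2 + C, the region integral is 1/2 - e^(-11/5)/2 and the full one is 1/2.
The result is P = 0.8892.

P ≈ 0.889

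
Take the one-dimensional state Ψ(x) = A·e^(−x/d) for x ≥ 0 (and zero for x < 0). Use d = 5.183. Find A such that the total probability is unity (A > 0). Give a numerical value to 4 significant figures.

A ≈ 0.6212

We need A² ∫|f|² dx = 1, taking the integral from 0 to ∞.
Recall ∫₀^∞ x^m e^(−x/β) dx = m!·β^(m+1), ∫|Ψ|² dx = A²·(d/2).
Hence A² = 1/[d/2].
Plugging in d = 5.183 yields A = 0.62119.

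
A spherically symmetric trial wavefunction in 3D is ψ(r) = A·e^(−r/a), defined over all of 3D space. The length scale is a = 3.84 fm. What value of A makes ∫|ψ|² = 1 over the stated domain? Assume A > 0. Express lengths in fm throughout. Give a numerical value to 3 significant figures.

A ≈ 0.0750 fm^(-3/2)

We need A² ∫|f|² 4πr² dr = 1, taking the integral from 0 to ∞.
With ∫₀^∞ r^2 e^(−αr) dr = 2!/α^3, carrying out the integral gives A² · π·a^3.
Setting this equal to 1 gives A² = 1/(π·a^3).
With a = 3.84: A² = 0.005622 and A = 0.07498.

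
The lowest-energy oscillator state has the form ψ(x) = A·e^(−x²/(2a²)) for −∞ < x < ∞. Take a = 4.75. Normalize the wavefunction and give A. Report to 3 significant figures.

We need A² ∫|f|² dx = 1, taking the integral from −∞ to ∞.
∫|ψ|² dx = A²·(√(π)·a).
Setting this equal to 1 gives A² = 1/(√(π)·a).
Substituting a = 4.75 gives A² = 0.1188, so A = 0.3446.

A ≈ 0.345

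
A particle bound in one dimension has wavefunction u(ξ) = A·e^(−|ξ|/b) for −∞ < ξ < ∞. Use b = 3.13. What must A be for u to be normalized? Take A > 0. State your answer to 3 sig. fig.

A ≈ 0.565

Require ∫ |u|² dξ = 1 over the whole domain.
Using ∫₀^∞ ξⁿ e^(−αξ) dξ = n!/αⁿ⁺¹, the integral (without the A² prefactor) comes out to b.
Setting this equal to 1 gives A² = 1/(b).
Substituting b = 3.13 gives A² = 0.3195, so A = 0.5652.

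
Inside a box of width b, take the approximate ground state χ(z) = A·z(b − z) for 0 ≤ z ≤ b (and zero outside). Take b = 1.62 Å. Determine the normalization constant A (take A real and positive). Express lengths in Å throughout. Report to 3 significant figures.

Normalization requires ∫|χ|² dz = 1, integrated from 0 to b.
Expanding the polynomial and integrating term by term, with χ = A·z(b − z), the integral evaluates to A²·[b^5/30].
Hence A² = 1/[b^5/30].
With b = 1.62: A² = 2.689 and A = 1.640.

A ≈ 1.64 Å^(-5/2)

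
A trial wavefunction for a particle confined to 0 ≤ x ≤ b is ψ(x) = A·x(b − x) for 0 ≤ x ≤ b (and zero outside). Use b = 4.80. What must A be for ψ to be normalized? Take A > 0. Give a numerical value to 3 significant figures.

The normalization condition is ∫|ψ|² dx = 1 from 0 to b.
Expanding the polynomial and integrating term by term, with ψ = A·x(b − x), the integral evaluates to A²·[b^5/30].
Setting this equal to 1 gives A² = 1/(b^5/30).
Substituting b = 4.80 gives A² = 0.01177, so A = 0.1085.

A ≈ 0.109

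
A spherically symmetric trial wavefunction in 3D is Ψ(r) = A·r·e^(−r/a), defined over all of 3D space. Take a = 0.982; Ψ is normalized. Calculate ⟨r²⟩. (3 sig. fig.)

By definition ⟨r²⟩ = ∫ r^2 |Ψ(r)|² 4πr² dr.
Evaluating both integrals, ⟨r²⟩ = 15·a^2/2.
With a = 0.982, ⟨r^2⟩ = 7.232.

⟨r^2⟩ ≈ 7.23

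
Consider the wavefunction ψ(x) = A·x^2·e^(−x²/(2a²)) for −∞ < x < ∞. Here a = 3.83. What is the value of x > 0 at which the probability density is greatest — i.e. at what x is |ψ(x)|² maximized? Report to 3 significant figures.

Differentiate |ψ(x)|² with respect to x and set to zero.
Solving yields x = √(2)·a.
With a = 3.83, the value of x > 0 at which the probability density is greatest is 5.416.

x ≈ 5.42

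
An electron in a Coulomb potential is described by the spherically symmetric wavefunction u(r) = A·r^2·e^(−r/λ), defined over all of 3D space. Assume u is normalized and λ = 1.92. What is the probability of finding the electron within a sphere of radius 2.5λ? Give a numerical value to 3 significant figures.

P ≈ 0.238

P = ∫ |u|² 4πr² dr over r ≤ 2.5λ.
The full normalization integral is A²·[45·π·λ^7/2] = 1, fixing A².
Let t = r/λ; then A², 4π and the length scale all cancel, so P = ∫_{0}^{2.5} t^6·e^(-2·t) dt ÷ ∫_{0}^{∞} t^6·e^(-2·t) dt.
Using ∫ t^6·e^(-2·t) dt = -(4·t^6 + 12·t^5 + 30·t^4 + 60·t^3 + 90·t^2 + 90·t + 45)·e^(-2·t)/8, the numerator is ≈ 1.3377 and the denominator is 45/8.
This evaluates to P = 0.2378.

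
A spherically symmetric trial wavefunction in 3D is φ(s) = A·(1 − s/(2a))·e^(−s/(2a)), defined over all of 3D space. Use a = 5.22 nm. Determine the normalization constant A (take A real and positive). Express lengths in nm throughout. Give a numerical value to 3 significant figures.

A ≈ 0.0167 nm^(-3/2)

The normalization condition is ∫|φ|² 4πs² ds = 1 from 0 to ∞.
(Spherical symmetry: dV = 4πs² ds.)
The integral (without the A² prefactor) comes out to 8·π·a^3.
With a = 5.22: A² = 0.0002797 and A = 0.01673.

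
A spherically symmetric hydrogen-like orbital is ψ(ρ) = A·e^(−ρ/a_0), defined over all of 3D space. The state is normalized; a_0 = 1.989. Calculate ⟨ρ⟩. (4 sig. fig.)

⟨ρ⟩ = ∫ ρ |ψ|² 4πρ² dρ over the full domain.
With ∫₀^∞ ρ^3 e^(−αρ) dρ = 3!/α^4, the ratio of the moment integral to the normalization integral gives ⟨ρ⟩ = 3·a_0/2.
Putting a_0 = 1.989 gives 2.9835.

⟨ρ⟩ ≈ 2.984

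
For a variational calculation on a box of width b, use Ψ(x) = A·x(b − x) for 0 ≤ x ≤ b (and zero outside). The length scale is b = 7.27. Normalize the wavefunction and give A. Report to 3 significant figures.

A ≈ 0.0384

Require ∫ |Ψ|² dx = 1 over the whole domain.
Expanding the polynomial and integrating term by term, with Ψ = A·x(b − x), the integral evaluates to A²·[b^5/30].
So A² = (b^5/30)^(−1).
Substituting b = 7.27 gives A² = 0.001477, so A = 0.03843.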